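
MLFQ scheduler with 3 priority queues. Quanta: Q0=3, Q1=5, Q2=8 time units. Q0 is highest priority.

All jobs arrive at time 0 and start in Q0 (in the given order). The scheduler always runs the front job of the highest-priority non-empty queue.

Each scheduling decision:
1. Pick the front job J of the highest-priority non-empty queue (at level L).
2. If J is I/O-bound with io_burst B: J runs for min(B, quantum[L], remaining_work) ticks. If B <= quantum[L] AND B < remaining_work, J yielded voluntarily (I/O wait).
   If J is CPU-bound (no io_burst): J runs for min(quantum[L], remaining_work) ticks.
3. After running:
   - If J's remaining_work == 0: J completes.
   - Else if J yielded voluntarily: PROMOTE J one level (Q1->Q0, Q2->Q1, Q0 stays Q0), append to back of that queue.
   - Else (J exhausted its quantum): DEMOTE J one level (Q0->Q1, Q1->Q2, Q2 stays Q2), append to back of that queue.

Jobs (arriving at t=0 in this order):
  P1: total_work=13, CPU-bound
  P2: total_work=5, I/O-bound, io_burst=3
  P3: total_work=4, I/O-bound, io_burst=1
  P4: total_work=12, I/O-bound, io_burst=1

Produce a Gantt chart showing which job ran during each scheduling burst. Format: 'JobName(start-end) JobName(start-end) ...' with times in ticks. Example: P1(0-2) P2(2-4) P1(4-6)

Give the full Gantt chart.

Answer: P1(0-3) P2(3-6) P3(6-7) P4(7-8) P2(8-10) P3(10-11) P4(11-12) P3(12-13) P4(13-14) P3(14-15) P4(15-16) P4(16-17) P4(17-18) P4(18-19) P4(19-20) P4(20-21) P4(21-22) P4(22-23) P4(23-24) P1(24-29) P1(29-34)

Derivation:
t=0-3: P1@Q0 runs 3, rem=10, quantum used, demote→Q1. Q0=[P2,P3,P4] Q1=[P1] Q2=[]
t=3-6: P2@Q0 runs 3, rem=2, I/O yield, promote→Q0. Q0=[P3,P4,P2] Q1=[P1] Q2=[]
t=6-7: P3@Q0 runs 1, rem=3, I/O yield, promote→Q0. Q0=[P4,P2,P3] Q1=[P1] Q2=[]
t=7-8: P4@Q0 runs 1, rem=11, I/O yield, promote→Q0. Q0=[P2,P3,P4] Q1=[P1] Q2=[]
t=8-10: P2@Q0 runs 2, rem=0, completes. Q0=[P3,P4] Q1=[P1] Q2=[]
t=10-11: P3@Q0 runs 1, rem=2, I/O yield, promote→Q0. Q0=[P4,P3] Q1=[P1] Q2=[]
t=11-12: P4@Q0 runs 1, rem=10, I/O yield, promote→Q0. Q0=[P3,P4] Q1=[P1] Q2=[]
t=12-13: P3@Q0 runs 1, rem=1, I/O yield, promote→Q0. Q0=[P4,P3] Q1=[P1] Q2=[]
t=13-14: P4@Q0 runs 1, rem=9, I/O yield, promote→Q0. Q0=[P3,P4] Q1=[P1] Q2=[]
t=14-15: P3@Q0 runs 1, rem=0, completes. Q0=[P4] Q1=[P1] Q2=[]
t=15-16: P4@Q0 runs 1, rem=8, I/O yield, promote→Q0. Q0=[P4] Q1=[P1] Q2=[]
t=16-17: P4@Q0 runs 1, rem=7, I/O yield, promote→Q0. Q0=[P4] Q1=[P1] Q2=[]
t=17-18: P4@Q0 runs 1, rem=6, I/O yield, promote→Q0. Q0=[P4] Q1=[P1] Q2=[]
t=18-19: P4@Q0 runs 1, rem=5, I/O yield, promote→Q0. Q0=[P4] Q1=[P1] Q2=[]
t=19-20: P4@Q0 runs 1, rem=4, I/O yield, promote→Q0. Q0=[P4] Q1=[P1] Q2=[]
t=20-21: P4@Q0 runs 1, rem=3, I/O yield, promote→Q0. Q0=[P4] Q1=[P1] Q2=[]
t=21-22: P4@Q0 runs 1, rem=2, I/O yield, promote→Q0. Q0=[P4] Q1=[P1] Q2=[]
t=22-23: P4@Q0 runs 1, rem=1, I/O yield, promote→Q0. Q0=[P4] Q1=[P1] Q2=[]
t=23-24: P4@Q0 runs 1, rem=0, completes. Q0=[] Q1=[P1] Q2=[]
t=24-29: P1@Q1 runs 5, rem=5, quantum used, demote→Q2. Q0=[] Q1=[] Q2=[P1]
t=29-34: P1@Q2 runs 5, rem=0, completes. Q0=[] Q1=[] Q2=[]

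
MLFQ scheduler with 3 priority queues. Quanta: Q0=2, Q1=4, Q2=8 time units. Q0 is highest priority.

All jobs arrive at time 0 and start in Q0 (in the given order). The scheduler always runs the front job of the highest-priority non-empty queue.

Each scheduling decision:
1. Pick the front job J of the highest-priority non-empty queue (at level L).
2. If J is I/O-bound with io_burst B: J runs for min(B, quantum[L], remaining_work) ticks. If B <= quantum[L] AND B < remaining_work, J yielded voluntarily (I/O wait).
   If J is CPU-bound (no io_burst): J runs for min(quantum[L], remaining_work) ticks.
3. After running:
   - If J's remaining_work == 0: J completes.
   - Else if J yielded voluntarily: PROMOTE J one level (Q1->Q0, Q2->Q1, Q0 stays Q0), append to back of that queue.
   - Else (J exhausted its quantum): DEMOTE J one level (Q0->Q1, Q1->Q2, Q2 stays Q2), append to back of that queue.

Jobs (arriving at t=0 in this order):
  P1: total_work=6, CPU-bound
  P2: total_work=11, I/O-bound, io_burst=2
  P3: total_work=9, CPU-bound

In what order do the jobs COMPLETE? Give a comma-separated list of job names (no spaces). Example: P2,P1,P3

Answer: P2,P1,P3

Derivation:
t=0-2: P1@Q0 runs 2, rem=4, quantum used, demote→Q1. Q0=[P2,P3] Q1=[P1] Q2=[]
t=2-4: P2@Q0 runs 2, rem=9, I/O yield, promote→Q0. Q0=[P3,P2] Q1=[P1] Q2=[]
t=4-6: P3@Q0 runs 2, rem=7, quantum used, demote→Q1. Q0=[P2] Q1=[P1,P3] Q2=[]
t=6-8: P2@Q0 runs 2, rem=7, I/O yield, promote→Q0. Q0=[P2] Q1=[P1,P3] Q2=[]
t=8-10: P2@Q0 runs 2, rem=5, I/O yield, promote→Q0. Q0=[P2] Q1=[P1,P3] Q2=[]
t=10-12: P2@Q0 runs 2, rem=3, I/O yield, promote→Q0. Q0=[P2] Q1=[P1,P3] Q2=[]
t=12-14: P2@Q0 runs 2, rem=1, I/O yield, promote→Q0. Q0=[P2] Q1=[P1,P3] Q2=[]
t=14-15: P2@Q0 runs 1, rem=0, completes. Q0=[] Q1=[P1,P3] Q2=[]
t=15-19: P1@Q1 runs 4, rem=0, completes. Q0=[] Q1=[P3] Q2=[]
t=19-23: P3@Q1 runs 4, rem=3, quantum used, demote→Q2. Q0=[] Q1=[] Q2=[P3]
t=23-26: P3@Q2 runs 3, rem=0, completes. Q0=[] Q1=[] Q2=[]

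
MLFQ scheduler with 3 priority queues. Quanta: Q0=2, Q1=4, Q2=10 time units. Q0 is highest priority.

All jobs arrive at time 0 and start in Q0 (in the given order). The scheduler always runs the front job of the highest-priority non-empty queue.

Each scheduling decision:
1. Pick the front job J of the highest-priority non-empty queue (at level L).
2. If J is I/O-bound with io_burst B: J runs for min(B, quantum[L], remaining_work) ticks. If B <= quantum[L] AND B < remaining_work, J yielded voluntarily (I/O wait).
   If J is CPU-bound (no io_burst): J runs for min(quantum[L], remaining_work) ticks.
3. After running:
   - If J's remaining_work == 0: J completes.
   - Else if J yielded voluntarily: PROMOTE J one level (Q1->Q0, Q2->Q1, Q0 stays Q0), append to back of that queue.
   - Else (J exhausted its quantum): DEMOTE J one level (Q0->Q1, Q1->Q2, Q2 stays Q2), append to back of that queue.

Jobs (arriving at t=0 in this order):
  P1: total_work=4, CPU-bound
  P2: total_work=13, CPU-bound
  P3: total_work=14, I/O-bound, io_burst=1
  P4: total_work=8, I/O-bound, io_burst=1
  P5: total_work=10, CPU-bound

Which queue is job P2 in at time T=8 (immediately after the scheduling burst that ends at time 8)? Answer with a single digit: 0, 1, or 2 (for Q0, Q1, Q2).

Answer: 1

Derivation:
t=0-2: P1@Q0 runs 2, rem=2, quantum used, demote→Q1. Q0=[P2,P3,P4,P5] Q1=[P1] Q2=[]
t=2-4: P2@Q0 runs 2, rem=11, quantum used, demote→Q1. Q0=[P3,P4,P5] Q1=[P1,P2] Q2=[]
t=4-5: P3@Q0 runs 1, rem=13, I/O yield, promote→Q0. Q0=[P4,P5,P3] Q1=[P1,P2] Q2=[]
t=5-6: P4@Q0 runs 1, rem=7, I/O yield, promote→Q0. Q0=[P5,P3,P4] Q1=[P1,P2] Q2=[]
t=6-8: P5@Q0 runs 2, rem=8, quantum used, demote→Q1. Q0=[P3,P4] Q1=[P1,P2,P5] Q2=[]
t=8-9: P3@Q0 runs 1, rem=12, I/O yield, promote→Q0. Q0=[P4,P3] Q1=[P1,P2,P5] Q2=[]
t=9-10: P4@Q0 runs 1, rem=6, I/O yield, promote→Q0. Q0=[P3,P4] Q1=[P1,P2,P5] Q2=[]
t=10-11: P3@Q0 runs 1, rem=11, I/O yield, promote→Q0. Q0=[P4,P3] Q1=[P1,P2,P5] Q2=[]
t=11-12: P4@Q0 runs 1, rem=5, I/O yield, promote→Q0. Q0=[P3,P4] Q1=[P1,P2,P5] Q2=[]
t=12-13: P3@Q0 runs 1, rem=10, I/O yield, promote→Q0. Q0=[P4,P3] Q1=[P1,P2,P5] Q2=[]
t=13-14: P4@Q0 runs 1, rem=4, I/O yield, promote→Q0. Q0=[P3,P4] Q1=[P1,P2,P5] Q2=[]
t=14-15: P3@Q0 runs 1, rem=9, I/O yield, promote→Q0. Q0=[P4,P3] Q1=[P1,P2,P5] Q2=[]
t=15-16: P4@Q0 runs 1, rem=3, I/O yield, promote→Q0. Q0=[P3,P4] Q1=[P1,P2,P5] Q2=[]
t=16-17: P3@Q0 runs 1, rem=8, I/O yield, promote→Q0. Q0=[P4,P3] Q1=[P1,P2,P5] Q2=[]
t=17-18: P4@Q0 runs 1, rem=2, I/O yield, promote→Q0. Q0=[P3,P4] Q1=[P1,P2,P5] Q2=[]
t=18-19: P3@Q0 runs 1, rem=7, I/O yield, promote→Q0. Q0=[P4,P3] Q1=[P1,P2,P5] Q2=[]
t=19-20: P4@Q0 runs 1, rem=1, I/O yield, promote→Q0. Q0=[P3,P4] Q1=[P1,P2,P5] Q2=[]
t=20-21: P3@Q0 runs 1, rem=6, I/O yield, promote→Q0. Q0=[P4,P3] Q1=[P1,P2,P5] Q2=[]
t=21-22: P4@Q0 runs 1, rem=0, completes. Q0=[P3] Q1=[P1,P2,P5] Q2=[]
t=22-23: P3@Q0 runs 1, rem=5, I/O yield, promote→Q0. Q0=[P3] Q1=[P1,P2,P5] Q2=[]
t=23-24: P3@Q0 runs 1, rem=4, I/O yield, promote→Q0. Q0=[P3] Q1=[P1,P2,P5] Q2=[]
t=24-25: P3@Q0 runs 1, rem=3, I/O yield, promote→Q0. Q0=[P3] Q1=[P1,P2,P5] Q2=[]
t=25-26: P3@Q0 runs 1, rem=2, I/O yield, promote→Q0. Q0=[P3] Q1=[P1,P2,P5] Q2=[]
t=26-27: P3@Q0 runs 1, rem=1, I/O yield, promote→Q0. Q0=[P3] Q1=[P1,P2,P5] Q2=[]
t=27-28: P3@Q0 runs 1, rem=0, completes. Q0=[] Q1=[P1,P2,P5] Q2=[]
t=28-30: P1@Q1 runs 2, rem=0, completes. Q0=[] Q1=[P2,P5] Q2=[]
t=30-34: P2@Q1 runs 4, rem=7, quantum used, demote→Q2. Q0=[] Q1=[P5] Q2=[P2]
t=34-38: P5@Q1 runs 4, rem=4, quantum used, demote→Q2. Q0=[] Q1=[] Q2=[P2,P5]
t=38-45: P2@Q2 runs 7, rem=0, completes. Q0=[] Q1=[] Q2=[P5]
t=45-49: P5@Q2 runs 4, rem=0, completes. Q0=[] Q1=[] Q2=[]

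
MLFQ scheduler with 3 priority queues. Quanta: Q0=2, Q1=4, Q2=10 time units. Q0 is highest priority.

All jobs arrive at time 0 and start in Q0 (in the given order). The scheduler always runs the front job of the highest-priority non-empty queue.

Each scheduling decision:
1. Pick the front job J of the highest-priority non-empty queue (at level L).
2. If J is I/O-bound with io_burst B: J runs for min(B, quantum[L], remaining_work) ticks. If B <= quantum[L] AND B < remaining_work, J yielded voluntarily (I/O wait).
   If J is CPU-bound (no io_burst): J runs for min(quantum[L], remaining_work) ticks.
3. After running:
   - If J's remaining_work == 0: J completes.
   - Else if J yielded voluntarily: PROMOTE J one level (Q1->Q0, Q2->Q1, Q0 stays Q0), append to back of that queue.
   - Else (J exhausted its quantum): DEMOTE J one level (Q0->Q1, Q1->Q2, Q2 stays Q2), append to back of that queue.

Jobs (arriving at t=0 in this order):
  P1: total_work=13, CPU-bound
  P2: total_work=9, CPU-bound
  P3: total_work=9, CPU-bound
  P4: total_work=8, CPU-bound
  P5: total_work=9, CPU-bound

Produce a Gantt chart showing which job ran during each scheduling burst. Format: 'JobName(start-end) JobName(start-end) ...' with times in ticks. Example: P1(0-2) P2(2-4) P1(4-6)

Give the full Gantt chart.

t=0-2: P1@Q0 runs 2, rem=11, quantum used, demote→Q1. Q0=[P2,P3,P4,P5] Q1=[P1] Q2=[]
t=2-4: P2@Q0 runs 2, rem=7, quantum used, demote→Q1. Q0=[P3,P4,P5] Q1=[P1,P2] Q2=[]
t=4-6: P3@Q0 runs 2, rem=7, quantum used, demote→Q1. Q0=[P4,P5] Q1=[P1,P2,P3] Q2=[]
t=6-8: P4@Q0 runs 2, rem=6, quantum used, demote→Q1. Q0=[P5] Q1=[P1,P2,P3,P4] Q2=[]
t=8-10: P5@Q0 runs 2, rem=7, quantum used, demote→Q1. Q0=[] Q1=[P1,P2,P3,P4,P5] Q2=[]
t=10-14: P1@Q1 runs 4, rem=7, quantum used, demote→Q2. Q0=[] Q1=[P2,P3,P4,P5] Q2=[P1]
t=14-18: P2@Q1 runs 4, rem=3, quantum used, demote→Q2. Q0=[] Q1=[P3,P4,P5] Q2=[P1,P2]
t=18-22: P3@Q1 runs 4, rem=3, quantum used, demote→Q2. Q0=[] Q1=[P4,P5] Q2=[P1,P2,P3]
t=22-26: P4@Q1 runs 4, rem=2, quantum used, demote→Q2. Q0=[] Q1=[P5] Q2=[P1,P2,P3,P4]
t=26-30: P5@Q1 runs 4, rem=3, quantum used, demote→Q2. Q0=[] Q1=[] Q2=[P1,P2,P3,P4,P5]
t=30-37: P1@Q2 runs 7, rem=0, completes. Q0=[] Q1=[] Q2=[P2,P3,P4,P5]
t=37-40: P2@Q2 runs 3, rem=0, completes. Q0=[] Q1=[] Q2=[P3,P4,P5]
t=40-43: P3@Q2 runs 3, rem=0, completes. Q0=[] Q1=[] Q2=[P4,P5]
t=43-45: P4@Q2 runs 2, rem=0, completes. Q0=[] Q1=[] Q2=[P5]
t=45-48: P5@Q2 runs 3, rem=0, completes. Q0=[] Q1=[] Q2=[]

Answer: P1(0-2) P2(2-4) P3(4-6) P4(6-8) P5(8-10) P1(10-14) P2(14-18) P3(18-22) P4(22-26) P5(26-30) P1(30-37) P2(37-40) P3(40-43) P4(43-45) P5(45-48)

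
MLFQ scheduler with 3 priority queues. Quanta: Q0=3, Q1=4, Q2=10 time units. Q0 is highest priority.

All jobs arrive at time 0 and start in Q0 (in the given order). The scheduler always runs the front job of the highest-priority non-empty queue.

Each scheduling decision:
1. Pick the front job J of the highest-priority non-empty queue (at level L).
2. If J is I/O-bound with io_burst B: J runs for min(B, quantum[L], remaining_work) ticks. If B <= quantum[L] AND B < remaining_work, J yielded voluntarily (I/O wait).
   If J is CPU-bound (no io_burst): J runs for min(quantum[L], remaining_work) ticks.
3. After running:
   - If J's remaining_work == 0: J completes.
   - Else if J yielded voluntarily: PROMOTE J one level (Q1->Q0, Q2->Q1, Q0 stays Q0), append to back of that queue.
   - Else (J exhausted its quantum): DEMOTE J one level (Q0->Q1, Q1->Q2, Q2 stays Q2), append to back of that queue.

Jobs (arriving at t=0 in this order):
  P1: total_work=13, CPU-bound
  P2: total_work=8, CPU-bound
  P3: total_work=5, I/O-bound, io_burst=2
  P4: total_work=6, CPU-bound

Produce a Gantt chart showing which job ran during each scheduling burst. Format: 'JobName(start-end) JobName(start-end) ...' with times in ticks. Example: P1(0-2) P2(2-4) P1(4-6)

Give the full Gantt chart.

t=0-3: P1@Q0 runs 3, rem=10, quantum used, demote→Q1. Q0=[P2,P3,P4] Q1=[P1] Q2=[]
t=3-6: P2@Q0 runs 3, rem=5, quantum used, demote→Q1. Q0=[P3,P4] Q1=[P1,P2] Q2=[]
t=6-8: P3@Q0 runs 2, rem=3, I/O yield, promote→Q0. Q0=[P4,P3] Q1=[P1,P2] Q2=[]
t=8-11: P4@Q0 runs 3, rem=3, quantum used, demote→Q1. Q0=[P3] Q1=[P1,P2,P4] Q2=[]
t=11-13: P3@Q0 runs 2, rem=1, I/O yield, promote→Q0. Q0=[P3] Q1=[P1,P2,P4] Q2=[]
t=13-14: P3@Q0 runs 1, rem=0, completes. Q0=[] Q1=[P1,P2,P4] Q2=[]
t=14-18: P1@Q1 runs 4, rem=6, quantum used, demote→Q2. Q0=[] Q1=[P2,P4] Q2=[P1]
t=18-22: P2@Q1 runs 4, rem=1, quantum used, demote→Q2. Q0=[] Q1=[P4] Q2=[P1,P2]
t=22-25: P4@Q1 runs 3, rem=0, completes. Q0=[] Q1=[] Q2=[P1,P2]
t=25-31: P1@Q2 runs 6, rem=0, completes. Q0=[] Q1=[] Q2=[P2]
t=31-32: P2@Q2 runs 1, rem=0, completes. Q0=[] Q1=[] Q2=[]

Answer: P1(0-3) P2(3-6) P3(6-8) P4(8-11) P3(11-13) P3(13-14) P1(14-18) P2(18-22) P4(22-25) P1(25-31) P2(31-32)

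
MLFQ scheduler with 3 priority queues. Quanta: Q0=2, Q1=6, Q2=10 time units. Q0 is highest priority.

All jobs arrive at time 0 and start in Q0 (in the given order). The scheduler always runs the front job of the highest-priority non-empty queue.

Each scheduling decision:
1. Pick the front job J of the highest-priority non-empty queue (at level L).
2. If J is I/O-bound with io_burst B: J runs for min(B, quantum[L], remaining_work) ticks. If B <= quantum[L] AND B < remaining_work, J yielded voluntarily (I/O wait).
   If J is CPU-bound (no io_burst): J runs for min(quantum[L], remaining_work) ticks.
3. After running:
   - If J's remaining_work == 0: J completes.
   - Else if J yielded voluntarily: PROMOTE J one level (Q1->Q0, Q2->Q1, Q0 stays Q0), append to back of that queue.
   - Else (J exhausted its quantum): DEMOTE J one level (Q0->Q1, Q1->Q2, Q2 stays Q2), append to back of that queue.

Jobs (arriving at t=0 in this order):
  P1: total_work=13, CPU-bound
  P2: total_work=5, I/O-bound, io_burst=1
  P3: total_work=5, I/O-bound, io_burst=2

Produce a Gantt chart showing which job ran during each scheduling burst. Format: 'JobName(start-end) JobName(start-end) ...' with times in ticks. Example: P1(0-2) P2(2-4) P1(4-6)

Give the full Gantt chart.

t=0-2: P1@Q0 runs 2, rem=11, quantum used, demote→Q1. Q0=[P2,P3] Q1=[P1] Q2=[]
t=2-3: P2@Q0 runs 1, rem=4, I/O yield, promote→Q0. Q0=[P3,P2] Q1=[P1] Q2=[]
t=3-5: P3@Q0 runs 2, rem=3, I/O yield, promote→Q0. Q0=[P2,P3] Q1=[P1] Q2=[]
t=5-6: P2@Q0 runs 1, rem=3, I/O yield, promote→Q0. Q0=[P3,P2] Q1=[P1] Q2=[]
t=6-8: P3@Q0 runs 2, rem=1, I/O yield, promote→Q0. Q0=[P2,P3] Q1=[P1] Q2=[]
t=8-9: P2@Q0 runs 1, rem=2, I/O yield, promote→Q0. Q0=[P3,P2] Q1=[P1] Q2=[]
t=9-10: P3@Q0 runs 1, rem=0, completes. Q0=[P2] Q1=[P1] Q2=[]
t=10-11: P2@Q0 runs 1, rem=1, I/O yield, promote→Q0. Q0=[P2] Q1=[P1] Q2=[]
t=11-12: P2@Q0 runs 1, rem=0, completes. Q0=[] Q1=[P1] Q2=[]
t=12-18: P1@Q1 runs 6, rem=5, quantum used, demote→Q2. Q0=[] Q1=[] Q2=[P1]
t=18-23: P1@Q2 runs 5, rem=0, completes. Q0=[] Q1=[] Q2=[]

Answer: P1(0-2) P2(2-3) P3(3-5) P2(5-6) P3(6-8) P2(8-9) P3(9-10) P2(10-11) P2(11-12) P1(12-18) P1(18-23)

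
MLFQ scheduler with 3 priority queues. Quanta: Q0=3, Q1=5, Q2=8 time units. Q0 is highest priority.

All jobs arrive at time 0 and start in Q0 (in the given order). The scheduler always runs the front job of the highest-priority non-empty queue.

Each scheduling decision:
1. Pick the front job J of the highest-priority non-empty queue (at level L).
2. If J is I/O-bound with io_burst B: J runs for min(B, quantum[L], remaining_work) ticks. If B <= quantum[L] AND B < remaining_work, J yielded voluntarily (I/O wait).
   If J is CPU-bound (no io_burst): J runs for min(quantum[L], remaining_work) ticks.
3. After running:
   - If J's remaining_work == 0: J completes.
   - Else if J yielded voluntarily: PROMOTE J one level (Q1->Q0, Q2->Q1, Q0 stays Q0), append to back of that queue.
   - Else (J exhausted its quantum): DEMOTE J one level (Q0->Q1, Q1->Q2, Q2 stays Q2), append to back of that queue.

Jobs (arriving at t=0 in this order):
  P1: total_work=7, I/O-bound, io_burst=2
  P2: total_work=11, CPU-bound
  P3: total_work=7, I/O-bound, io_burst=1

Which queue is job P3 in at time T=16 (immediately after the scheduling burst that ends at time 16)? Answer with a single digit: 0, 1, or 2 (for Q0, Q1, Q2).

t=0-2: P1@Q0 runs 2, rem=5, I/O yield, promote→Q0. Q0=[P2,P3,P1] Q1=[] Q2=[]
t=2-5: P2@Q0 runs 3, rem=8, quantum used, demote→Q1. Q0=[P3,P1] Q1=[P2] Q2=[]
t=5-6: P3@Q0 runs 1, rem=6, I/O yield, promote→Q0. Q0=[P1,P3] Q1=[P2] Q2=[]
t=6-8: P1@Q0 runs 2, rem=3, I/O yield, promote→Q0. Q0=[P3,P1] Q1=[P2] Q2=[]
t=8-9: P3@Q0 runs 1, rem=5, I/O yield, promote→Q0. Q0=[P1,P3] Q1=[P2] Q2=[]
t=9-11: P1@Q0 runs 2, rem=1, I/O yield, promote→Q0. Q0=[P3,P1] Q1=[P2] Q2=[]
t=11-12: P3@Q0 runs 1, rem=4, I/O yield, promote→Q0. Q0=[P1,P3] Q1=[P2] Q2=[]
t=12-13: P1@Q0 runs 1, rem=0, completes. Q0=[P3] Q1=[P2] Q2=[]
t=13-14: P3@Q0 runs 1, rem=3, I/O yield, promote→Q0. Q0=[P3] Q1=[P2] Q2=[]
t=14-15: P3@Q0 runs 1, rem=2, I/O yield, promote→Q0. Q0=[P3] Q1=[P2] Q2=[]
t=15-16: P3@Q0 runs 1, rem=1, I/O yield, promote→Q0. Q0=[P3] Q1=[P2] Q2=[]
t=16-17: P3@Q0 runs 1, rem=0, completes. Q0=[] Q1=[P2] Q2=[]
t=17-22: P2@Q1 runs 5, rem=3, quantum used, demote→Q2. Q0=[] Q1=[] Q2=[P2]
t=22-25: P2@Q2 runs 3, rem=0, completes. Q0=[] Q1=[] Q2=[]

Answer: 0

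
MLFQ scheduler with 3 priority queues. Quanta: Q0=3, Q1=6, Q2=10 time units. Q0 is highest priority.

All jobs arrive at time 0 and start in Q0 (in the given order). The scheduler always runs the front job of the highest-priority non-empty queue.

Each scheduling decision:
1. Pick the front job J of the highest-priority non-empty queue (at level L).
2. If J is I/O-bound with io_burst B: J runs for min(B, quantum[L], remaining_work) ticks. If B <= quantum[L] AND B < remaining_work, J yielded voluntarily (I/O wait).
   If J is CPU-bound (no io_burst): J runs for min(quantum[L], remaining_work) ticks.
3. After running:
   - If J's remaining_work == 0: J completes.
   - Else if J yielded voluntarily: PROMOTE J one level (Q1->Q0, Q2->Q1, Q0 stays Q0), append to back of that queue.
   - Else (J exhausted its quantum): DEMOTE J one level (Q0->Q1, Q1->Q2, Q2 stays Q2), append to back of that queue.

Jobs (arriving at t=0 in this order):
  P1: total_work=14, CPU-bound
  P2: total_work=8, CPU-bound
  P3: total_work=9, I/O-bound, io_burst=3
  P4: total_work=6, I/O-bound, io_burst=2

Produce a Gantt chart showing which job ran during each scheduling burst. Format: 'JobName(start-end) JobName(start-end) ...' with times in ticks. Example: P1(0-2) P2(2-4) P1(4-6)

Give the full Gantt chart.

Answer: P1(0-3) P2(3-6) P3(6-9) P4(9-11) P3(11-14) P4(14-16) P3(16-19) P4(19-21) P1(21-27) P2(27-32) P1(32-37)

Derivation:
t=0-3: P1@Q0 runs 3, rem=11, quantum used, demote→Q1. Q0=[P2,P3,P4] Q1=[P1] Q2=[]
t=3-6: P2@Q0 runs 3, rem=5, quantum used, demote→Q1. Q0=[P3,P4] Q1=[P1,P2] Q2=[]
t=6-9: P3@Q0 runs 3, rem=6, I/O yield, promote→Q0. Q0=[P4,P3] Q1=[P1,P2] Q2=[]
t=9-11: P4@Q0 runs 2, rem=4, I/O yield, promote→Q0. Q0=[P3,P4] Q1=[P1,P2] Q2=[]
t=11-14: P3@Q0 runs 3, rem=3, I/O yield, promote→Q0. Q0=[P4,P3] Q1=[P1,P2] Q2=[]
t=14-16: P4@Q0 runs 2, rem=2, I/O yield, promote→Q0. Q0=[P3,P4] Q1=[P1,P2] Q2=[]
t=16-19: P3@Q0 runs 3, rem=0, completes. Q0=[P4] Q1=[P1,P2] Q2=[]
t=19-21: P4@Q0 runs 2, rem=0, completes. Q0=[] Q1=[P1,P2] Q2=[]
t=21-27: P1@Q1 runs 6, rem=5, quantum used, demote→Q2. Q0=[] Q1=[P2] Q2=[P1]
t=27-32: P2@Q1 runs 5, rem=0, completes. Q0=[] Q1=[] Q2=[P1]
t=32-37: P1@Q2 runs 5, rem=0, completes. Q0=[] Q1=[] Q2=[]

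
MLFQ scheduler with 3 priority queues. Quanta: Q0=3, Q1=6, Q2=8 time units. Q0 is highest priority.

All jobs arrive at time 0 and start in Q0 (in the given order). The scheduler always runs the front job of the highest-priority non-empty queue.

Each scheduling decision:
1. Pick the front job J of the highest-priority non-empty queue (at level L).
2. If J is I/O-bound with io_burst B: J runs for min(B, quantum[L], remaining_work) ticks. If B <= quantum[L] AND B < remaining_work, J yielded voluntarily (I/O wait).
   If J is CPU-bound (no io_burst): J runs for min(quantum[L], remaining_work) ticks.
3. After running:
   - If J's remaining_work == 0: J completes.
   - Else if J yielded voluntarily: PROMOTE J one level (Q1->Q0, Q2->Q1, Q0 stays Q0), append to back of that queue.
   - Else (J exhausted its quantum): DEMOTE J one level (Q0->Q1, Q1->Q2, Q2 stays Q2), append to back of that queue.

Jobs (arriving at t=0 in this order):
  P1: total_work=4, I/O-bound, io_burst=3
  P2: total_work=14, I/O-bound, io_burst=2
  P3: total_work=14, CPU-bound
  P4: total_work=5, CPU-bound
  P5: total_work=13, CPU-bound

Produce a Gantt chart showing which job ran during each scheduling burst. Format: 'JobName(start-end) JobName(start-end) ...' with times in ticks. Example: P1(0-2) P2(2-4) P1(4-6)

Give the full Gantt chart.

t=0-3: P1@Q0 runs 3, rem=1, I/O yield, promote→Q0. Q0=[P2,P3,P4,P5,P1] Q1=[] Q2=[]
t=3-5: P2@Q0 runs 2, rem=12, I/O yield, promote→Q0. Q0=[P3,P4,P5,P1,P2] Q1=[] Q2=[]
t=5-8: P3@Q0 runs 3, rem=11, quantum used, demote→Q1. Q0=[P4,P5,P1,P2] Q1=[P3] Q2=[]
t=8-11: P4@Q0 runs 3, rem=2, quantum used, demote→Q1. Q0=[P5,P1,P2] Q1=[P3,P4] Q2=[]
t=11-14: P5@Q0 runs 3, rem=10, quantum used, demote→Q1. Q0=[P1,P2] Q1=[P3,P4,P5] Q2=[]
t=14-15: P1@Q0 runs 1, rem=0, completes. Q0=[P2] Q1=[P3,P4,P5] Q2=[]
t=15-17: P2@Q0 runs 2, rem=10, I/O yield, promote→Q0. Q0=[P2] Q1=[P3,P4,P5] Q2=[]
t=17-19: P2@Q0 runs 2, rem=8, I/O yield, promote→Q0. Q0=[P2] Q1=[P3,P4,P5] Q2=[]
t=19-21: P2@Q0 runs 2, rem=6, I/O yield, promote→Q0. Q0=[P2] Q1=[P3,P4,P5] Q2=[]
t=21-23: P2@Q0 runs 2, rem=4, I/O yield, promote→Q0. Q0=[P2] Q1=[P3,P4,P5] Q2=[]
t=23-25: P2@Q0 runs 2, rem=2, I/O yield, promote→Q0. Q0=[P2] Q1=[P3,P4,P5] Q2=[]
t=25-27: P2@Q0 runs 2, rem=0, completes. Q0=[] Q1=[P3,P4,P5] Q2=[]
t=27-33: P3@Q1 runs 6, rem=5, quantum used, demote→Q2. Q0=[] Q1=[P4,P5] Q2=[P3]
t=33-35: P4@Q1 runs 2, rem=0, completes. Q0=[] Q1=[P5] Q2=[P3]
t=35-41: P5@Q1 runs 6, rem=4, quantum used, demote→Q2. Q0=[] Q1=[] Q2=[P3,P5]
t=41-46: P3@Q2 runs 5, rem=0, completes. Q0=[] Q1=[] Q2=[P5]
t=46-50: P5@Q2 runs 4, rem=0, completes. Q0=[] Q1=[] Q2=[]

Answer: P1(0-3) P2(3-5) P3(5-8) P4(8-11) P5(11-14) P1(14-15) P2(15-17) P2(17-19) P2(19-21) P2(21-23) P2(23-25) P2(25-27) P3(27-33) P4(33-35) P5(35-41) P3(41-46) P5(46-50)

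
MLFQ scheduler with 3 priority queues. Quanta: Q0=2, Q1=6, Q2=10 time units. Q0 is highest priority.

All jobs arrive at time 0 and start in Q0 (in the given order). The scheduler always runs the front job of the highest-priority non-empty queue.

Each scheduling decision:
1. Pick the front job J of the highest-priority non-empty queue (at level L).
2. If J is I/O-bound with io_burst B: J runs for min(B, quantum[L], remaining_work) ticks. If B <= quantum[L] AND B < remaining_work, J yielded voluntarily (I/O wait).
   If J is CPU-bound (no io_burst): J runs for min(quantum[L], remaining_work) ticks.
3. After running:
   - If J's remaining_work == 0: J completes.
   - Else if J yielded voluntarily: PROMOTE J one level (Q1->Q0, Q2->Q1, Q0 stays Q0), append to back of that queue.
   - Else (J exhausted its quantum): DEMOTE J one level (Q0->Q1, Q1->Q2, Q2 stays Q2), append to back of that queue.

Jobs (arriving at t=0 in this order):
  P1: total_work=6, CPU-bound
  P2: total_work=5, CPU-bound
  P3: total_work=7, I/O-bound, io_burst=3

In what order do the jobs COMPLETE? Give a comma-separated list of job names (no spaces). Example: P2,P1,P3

Answer: P1,P2,P3

Derivation:
t=0-2: P1@Q0 runs 2, rem=4, quantum used, demote→Q1. Q0=[P2,P3] Q1=[P1] Q2=[]
t=2-4: P2@Q0 runs 2, rem=3, quantum used, demote→Q1. Q0=[P3] Q1=[P1,P2] Q2=[]
t=4-6: P3@Q0 runs 2, rem=5, quantum used, demote→Q1. Q0=[] Q1=[P1,P2,P3] Q2=[]
t=6-10: P1@Q1 runs 4, rem=0, completes. Q0=[] Q1=[P2,P3] Q2=[]
t=10-13: P2@Q1 runs 3, rem=0, completes. Q0=[] Q1=[P3] Q2=[]
t=13-16: P3@Q1 runs 3, rem=2, I/O yield, promote→Q0. Q0=[P3] Q1=[] Q2=[]
t=16-18: P3@Q0 runs 2, rem=0, completes. Q0=[] Q1=[] Q2=[]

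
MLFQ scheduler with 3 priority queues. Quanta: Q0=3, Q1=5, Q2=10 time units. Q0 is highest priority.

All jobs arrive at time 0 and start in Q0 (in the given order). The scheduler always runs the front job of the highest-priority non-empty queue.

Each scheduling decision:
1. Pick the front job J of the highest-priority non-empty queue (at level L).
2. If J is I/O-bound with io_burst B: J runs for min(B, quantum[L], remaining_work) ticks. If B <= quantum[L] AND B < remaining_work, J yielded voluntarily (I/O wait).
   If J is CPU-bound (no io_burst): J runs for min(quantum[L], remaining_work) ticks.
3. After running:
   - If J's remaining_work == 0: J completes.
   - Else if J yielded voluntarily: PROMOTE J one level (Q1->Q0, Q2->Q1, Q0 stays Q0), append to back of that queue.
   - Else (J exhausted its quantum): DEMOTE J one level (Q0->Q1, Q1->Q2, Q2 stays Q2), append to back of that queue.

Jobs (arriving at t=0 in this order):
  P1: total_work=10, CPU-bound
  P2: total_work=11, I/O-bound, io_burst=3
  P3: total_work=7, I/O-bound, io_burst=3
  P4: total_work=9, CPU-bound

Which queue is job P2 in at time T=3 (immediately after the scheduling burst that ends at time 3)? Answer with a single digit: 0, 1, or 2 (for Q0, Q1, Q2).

Answer: 0

Derivation:
t=0-3: P1@Q0 runs 3, rem=7, quantum used, demote→Q1. Q0=[P2,P3,P4] Q1=[P1] Q2=[]
t=3-6: P2@Q0 runs 3, rem=8, I/O yield, promote→Q0. Q0=[P3,P4,P2] Q1=[P1] Q2=[]
t=6-9: P3@Q0 runs 3, rem=4, I/O yield, promote→Q0. Q0=[P4,P2,P3] Q1=[P1] Q2=[]
t=9-12: P4@Q0 runs 3, rem=6, quantum used, demote→Q1. Q0=[P2,P3] Q1=[P1,P4] Q2=[]
t=12-15: P2@Q0 runs 3, rem=5, I/O yield, promote→Q0. Q0=[P3,P2] Q1=[P1,P4] Q2=[]
t=15-18: P3@Q0 runs 3, rem=1, I/O yield, promote→Q0. Q0=[P2,P3] Q1=[P1,P4] Q2=[]
t=18-21: P2@Q0 runs 3, rem=2, I/O yield, promote→Q0. Q0=[P3,P2] Q1=[P1,P4] Q2=[]
t=21-22: P3@Q0 runs 1, rem=0, completes. Q0=[P2] Q1=[P1,P4] Q2=[]
t=22-24: P2@Q0 runs 2, rem=0, completes. Q0=[] Q1=[P1,P4] Q2=[]
t=24-29: P1@Q1 runs 5, rem=2, quantum used, demote→Q2. Q0=[] Q1=[P4] Q2=[P1]
t=29-34: P4@Q1 runs 5, rem=1, quantum used, demote→Q2. Q0=[] Q1=[] Q2=[P1,P4]
t=34-36: P1@Q2 runs 2, rem=0, completes. Q0=[] Q1=[] Q2=[P4]
t=36-37: P4@Q2 runs 1, rem=0, completes. Q0=[] Q1=[] Q2=[]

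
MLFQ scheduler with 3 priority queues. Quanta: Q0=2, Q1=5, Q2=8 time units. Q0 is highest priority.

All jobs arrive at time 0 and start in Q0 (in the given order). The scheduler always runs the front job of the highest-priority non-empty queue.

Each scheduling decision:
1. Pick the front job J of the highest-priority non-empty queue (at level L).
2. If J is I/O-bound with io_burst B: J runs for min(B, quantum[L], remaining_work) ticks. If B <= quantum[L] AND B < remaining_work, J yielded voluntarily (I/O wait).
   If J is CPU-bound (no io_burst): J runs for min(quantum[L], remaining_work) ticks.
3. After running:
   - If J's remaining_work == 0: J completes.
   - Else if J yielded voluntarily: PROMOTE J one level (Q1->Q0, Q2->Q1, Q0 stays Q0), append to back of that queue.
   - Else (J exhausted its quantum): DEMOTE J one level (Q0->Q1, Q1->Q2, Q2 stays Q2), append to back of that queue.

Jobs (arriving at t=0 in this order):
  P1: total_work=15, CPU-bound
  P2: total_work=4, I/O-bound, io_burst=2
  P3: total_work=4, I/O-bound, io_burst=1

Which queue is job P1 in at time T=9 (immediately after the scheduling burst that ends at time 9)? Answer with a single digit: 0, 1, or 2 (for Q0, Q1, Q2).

t=0-2: P1@Q0 runs 2, rem=13, quantum used, demote→Q1. Q0=[P2,P3] Q1=[P1] Q2=[]
t=2-4: P2@Q0 runs 2, rem=2, I/O yield, promote→Q0. Q0=[P3,P2] Q1=[P1] Q2=[]
t=4-5: P3@Q0 runs 1, rem=3, I/O yield, promote→Q0. Q0=[P2,P3] Q1=[P1] Q2=[]
t=5-7: P2@Q0 runs 2, rem=0, completes. Q0=[P3] Q1=[P1] Q2=[]
t=7-8: P3@Q0 runs 1, rem=2, I/O yield, promote→Q0. Q0=[P3] Q1=[P1] Q2=[]
t=8-9: P3@Q0 runs 1, rem=1, I/O yield, promote→Q0. Q0=[P3] Q1=[P1] Q2=[]
t=9-10: P3@Q0 runs 1, rem=0, completes. Q0=[] Q1=[P1] Q2=[]
t=10-15: P1@Q1 runs 5, rem=8, quantum used, demote→Q2. Q0=[] Q1=[] Q2=[P1]
t=15-23: P1@Q2 runs 8, rem=0, completes. Q0=[] Q1=[] Q2=[]

Answer: 1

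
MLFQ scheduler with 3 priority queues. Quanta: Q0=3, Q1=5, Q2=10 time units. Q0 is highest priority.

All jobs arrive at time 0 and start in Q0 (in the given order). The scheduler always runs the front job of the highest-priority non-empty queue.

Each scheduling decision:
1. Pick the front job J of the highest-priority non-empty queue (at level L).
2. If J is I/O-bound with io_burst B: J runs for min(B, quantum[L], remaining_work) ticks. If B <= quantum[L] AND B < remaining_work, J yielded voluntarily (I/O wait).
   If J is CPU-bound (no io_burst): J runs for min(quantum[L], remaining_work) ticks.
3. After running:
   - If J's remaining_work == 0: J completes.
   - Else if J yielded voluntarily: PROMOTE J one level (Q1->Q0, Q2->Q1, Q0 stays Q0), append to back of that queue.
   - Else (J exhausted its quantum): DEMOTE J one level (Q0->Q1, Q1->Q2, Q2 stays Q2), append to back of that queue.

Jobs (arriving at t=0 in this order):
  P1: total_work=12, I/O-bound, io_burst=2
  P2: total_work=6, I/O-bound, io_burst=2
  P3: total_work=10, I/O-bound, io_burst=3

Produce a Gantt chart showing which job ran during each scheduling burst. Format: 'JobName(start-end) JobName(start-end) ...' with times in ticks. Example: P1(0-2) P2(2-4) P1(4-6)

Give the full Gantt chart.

t=0-2: P1@Q0 runs 2, rem=10, I/O yield, promote→Q0. Q0=[P2,P3,P1] Q1=[] Q2=[]
t=2-4: P2@Q0 runs 2, rem=4, I/O yield, promote→Q0. Q0=[P3,P1,P2] Q1=[] Q2=[]
t=4-7: P3@Q0 runs 3, rem=7, I/O yield, promote→Q0. Q0=[P1,P2,P3] Q1=[] Q2=[]
t=7-9: P1@Q0 runs 2, rem=8, I/O yield, promote→Q0. Q0=[P2,P3,P1] Q1=[] Q2=[]
t=9-11: P2@Q0 runs 2, rem=2, I/O yield, promote→Q0. Q0=[P3,P1,P2] Q1=[] Q2=[]
t=11-14: P3@Q0 runs 3, rem=4, I/O yield, promote→Q0. Q0=[P1,P2,P3] Q1=[] Q2=[]
t=14-16: P1@Q0 runs 2, rem=6, I/O yield, promote→Q0. Q0=[P2,P3,P1] Q1=[] Q2=[]
t=16-18: P2@Q0 runs 2, rem=0, completes. Q0=[P3,P1] Q1=[] Q2=[]
t=18-21: P3@Q0 runs 3, rem=1, I/O yield, promote→Q0. Q0=[P1,P3] Q1=[] Q2=[]
t=21-23: P1@Q0 runs 2, rem=4, I/O yield, promote→Q0. Q0=[P3,P1] Q1=[] Q2=[]
t=23-24: P3@Q0 runs 1, rem=0, completes. Q0=[P1] Q1=[] Q2=[]
t=24-26: P1@Q0 runs 2, rem=2, I/O yield, promote→Q0. Q0=[P1] Q1=[] Q2=[]
t=26-28: P1@Q0 runs 2, rem=0, completes. Q0=[] Q1=[] Q2=[]

Answer: P1(0-2) P2(2-4) P3(4-7) P1(7-9) P2(9-11) P3(11-14) P1(14-16) P2(16-18) P3(18-21) P1(21-23) P3(23-24) P1(24-26) P1(26-28)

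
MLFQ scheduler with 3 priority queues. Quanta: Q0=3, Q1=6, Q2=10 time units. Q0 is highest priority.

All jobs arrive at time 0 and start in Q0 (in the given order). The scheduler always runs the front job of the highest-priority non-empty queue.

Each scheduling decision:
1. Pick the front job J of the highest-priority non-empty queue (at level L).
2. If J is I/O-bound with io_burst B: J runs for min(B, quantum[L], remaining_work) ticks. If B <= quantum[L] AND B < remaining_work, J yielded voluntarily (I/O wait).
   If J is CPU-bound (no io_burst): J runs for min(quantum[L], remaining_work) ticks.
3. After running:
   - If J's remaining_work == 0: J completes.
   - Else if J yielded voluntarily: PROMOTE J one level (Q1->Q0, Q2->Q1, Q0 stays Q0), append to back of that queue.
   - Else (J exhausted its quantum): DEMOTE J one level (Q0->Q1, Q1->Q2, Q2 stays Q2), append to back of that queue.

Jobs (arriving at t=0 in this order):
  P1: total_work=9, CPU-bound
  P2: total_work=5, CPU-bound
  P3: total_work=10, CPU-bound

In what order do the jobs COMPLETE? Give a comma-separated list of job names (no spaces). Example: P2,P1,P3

Answer: P1,P2,P3

Derivation:
t=0-3: P1@Q0 runs 3, rem=6, quantum used, demote→Q1. Q0=[P2,P3] Q1=[P1] Q2=[]
t=3-6: P2@Q0 runs 3, rem=2, quantum used, demote→Q1. Q0=[P3] Q1=[P1,P2] Q2=[]
t=6-9: P3@Q0 runs 3, rem=7, quantum used, demote→Q1. Q0=[] Q1=[P1,P2,P3] Q2=[]
t=9-15: P1@Q1 runs 6, rem=0, completes. Q0=[] Q1=[P2,P3] Q2=[]
t=15-17: P2@Q1 runs 2, rem=0, completes. Q0=[] Q1=[P3] Q2=[]
t=17-23: P3@Q1 runs 6, rem=1, quantum used, demote→Q2. Q0=[] Q1=[] Q2=[P3]
t=23-24: P3@Q2 runs 1, rem=0, completes. Q0=[] Q1=[] Q2=[]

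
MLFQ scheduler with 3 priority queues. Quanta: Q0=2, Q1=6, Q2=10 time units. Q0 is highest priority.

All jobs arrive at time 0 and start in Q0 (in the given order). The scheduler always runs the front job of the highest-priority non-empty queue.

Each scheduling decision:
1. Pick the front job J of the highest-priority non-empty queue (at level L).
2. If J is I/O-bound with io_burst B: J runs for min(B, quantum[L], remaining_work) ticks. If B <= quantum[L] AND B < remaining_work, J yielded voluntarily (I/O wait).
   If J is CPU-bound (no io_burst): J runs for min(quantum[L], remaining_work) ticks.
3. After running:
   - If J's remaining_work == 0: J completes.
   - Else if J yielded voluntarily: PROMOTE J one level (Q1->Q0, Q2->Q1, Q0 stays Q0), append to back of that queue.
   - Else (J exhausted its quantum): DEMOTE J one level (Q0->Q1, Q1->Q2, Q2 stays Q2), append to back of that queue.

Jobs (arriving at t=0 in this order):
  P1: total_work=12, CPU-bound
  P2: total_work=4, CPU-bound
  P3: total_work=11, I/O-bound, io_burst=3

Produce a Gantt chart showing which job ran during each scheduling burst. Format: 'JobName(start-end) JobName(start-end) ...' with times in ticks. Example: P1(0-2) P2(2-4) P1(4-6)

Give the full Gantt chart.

t=0-2: P1@Q0 runs 2, rem=10, quantum used, demote→Q1. Q0=[P2,P3] Q1=[P1] Q2=[]
t=2-4: P2@Q0 runs 2, rem=2, quantum used, demote→Q1. Q0=[P3] Q1=[P1,P2] Q2=[]
t=4-6: P3@Q0 runs 2, rem=9, quantum used, demote→Q1. Q0=[] Q1=[P1,P2,P3] Q2=[]
t=6-12: P1@Q1 runs 6, rem=4, quantum used, demote→Q2. Q0=[] Q1=[P2,P3] Q2=[P1]
t=12-14: P2@Q1 runs 2, rem=0, completes. Q0=[] Q1=[P3] Q2=[P1]
t=14-17: P3@Q1 runs 3, rem=6, I/O yield, promote→Q0. Q0=[P3] Q1=[] Q2=[P1]
t=17-19: P3@Q0 runs 2, rem=4, quantum used, demote→Q1. Q0=[] Q1=[P3] Q2=[P1]
t=19-22: P3@Q1 runs 3, rem=1, I/O yield, promote→Q0. Q0=[P3] Q1=[] Q2=[P1]
t=22-23: P3@Q0 runs 1, rem=0, completes. Q0=[] Q1=[] Q2=[P1]
t=23-27: P1@Q2 runs 4, rem=0, completes. Q0=[] Q1=[] Q2=[]

Answer: P1(0-2) P2(2-4) P3(4-6) P1(6-12) P2(12-14) P3(14-17) P3(17-19) P3(19-22) P3(22-23) P1(23-27)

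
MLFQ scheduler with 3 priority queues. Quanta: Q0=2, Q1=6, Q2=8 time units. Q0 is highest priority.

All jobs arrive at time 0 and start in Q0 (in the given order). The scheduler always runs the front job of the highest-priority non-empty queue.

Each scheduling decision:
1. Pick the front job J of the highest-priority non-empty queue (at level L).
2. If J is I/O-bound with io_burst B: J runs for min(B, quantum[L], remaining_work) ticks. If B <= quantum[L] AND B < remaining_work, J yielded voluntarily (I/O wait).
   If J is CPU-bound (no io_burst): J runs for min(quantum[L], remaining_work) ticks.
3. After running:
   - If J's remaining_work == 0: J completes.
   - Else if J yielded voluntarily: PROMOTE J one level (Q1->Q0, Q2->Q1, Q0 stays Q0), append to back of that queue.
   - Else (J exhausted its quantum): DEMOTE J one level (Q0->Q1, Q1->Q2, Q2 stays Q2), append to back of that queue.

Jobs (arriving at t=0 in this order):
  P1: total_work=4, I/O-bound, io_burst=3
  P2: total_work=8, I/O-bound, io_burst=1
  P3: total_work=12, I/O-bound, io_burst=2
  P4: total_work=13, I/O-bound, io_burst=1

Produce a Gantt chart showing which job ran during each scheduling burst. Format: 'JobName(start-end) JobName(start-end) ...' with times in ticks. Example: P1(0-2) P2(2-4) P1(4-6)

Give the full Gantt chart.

t=0-2: P1@Q0 runs 2, rem=2, quantum used, demote→Q1. Q0=[P2,P3,P4] Q1=[P1] Q2=[]
t=2-3: P2@Q0 runs 1, rem=7, I/O yield, promote→Q0. Q0=[P3,P4,P2] Q1=[P1] Q2=[]
t=3-5: P3@Q0 runs 2, rem=10, I/O yield, promote→Q0. Q0=[P4,P2,P3] Q1=[P1] Q2=[]
t=5-6: P4@Q0 runs 1, rem=12, I/O yield, promote→Q0. Q0=[P2,P3,P4] Q1=[P1] Q2=[]
t=6-7: P2@Q0 runs 1, rem=6, I/O yield, promote→Q0. Q0=[P3,P4,P2] Q1=[P1] Q2=[]
t=7-9: P3@Q0 runs 2, rem=8, I/O yield, promote→Q0. Q0=[P4,P2,P3] Q1=[P1] Q2=[]
t=9-10: P4@Q0 runs 1, rem=11, I/O yield, promote→Q0. Q0=[P2,P3,P4] Q1=[P1] Q2=[]
t=10-11: P2@Q0 runs 1, rem=5, I/O yield, promote→Q0. Q0=[P3,P4,P2] Q1=[P1] Q2=[]
t=11-13: P3@Q0 runs 2, rem=6, I/O yield, promote→Q0. Q0=[P4,P2,P3] Q1=[P1] Q2=[]
t=13-14: P4@Q0 runs 1, rem=10, I/O yield, promote→Q0. Q0=[P2,P3,P4] Q1=[P1] Q2=[]
t=14-15: P2@Q0 runs 1, rem=4, I/O yield, promote→Q0. Q0=[P3,P4,P2] Q1=[P1] Q2=[]
t=15-17: P3@Q0 runs 2, rem=4, I/O yield, promote→Q0. Q0=[P4,P2,P3] Q1=[P1] Q2=[]
t=17-18: P4@Q0 runs 1, rem=9, I/O yield, promote→Q0. Q0=[P2,P3,P4] Q1=[P1] Q2=[]
t=18-19: P2@Q0 runs 1, rem=3, I/O yield, promote→Q0. Q0=[P3,P4,P2] Q1=[P1] Q2=[]
t=19-21: P3@Q0 runs 2, rem=2, I/O yield, promote→Q0. Q0=[P4,P2,P3] Q1=[P1] Q2=[]
t=21-22: P4@Q0 runs 1, rem=8, I/O yield, promote→Q0. Q0=[P2,P3,P4] Q1=[P1] Q2=[]
t=22-23: P2@Q0 runs 1, rem=2, I/O yield, promote→Q0. Q0=[P3,P4,P2] Q1=[P1] Q2=[]
t=23-25: P3@Q0 runs 2, rem=0, completes. Q0=[P4,P2] Q1=[P1] Q2=[]
t=25-26: P4@Q0 runs 1, rem=7, I/O yield, promote→Q0. Q0=[P2,P4] Q1=[P1] Q2=[]
t=26-27: P2@Q0 runs 1, rem=1, I/O yield, promote→Q0. Q0=[P4,P2] Q1=[P1] Q2=[]
t=27-28: P4@Q0 runs 1, rem=6, I/O yield, promote→Q0. Q0=[P2,P4] Q1=[P1] Q2=[]
t=28-29: P2@Q0 runs 1, rem=0, completes. Q0=[P4] Q1=[P1] Q2=[]
t=29-30: P4@Q0 runs 1, rem=5, I/O yield, promote→Q0. Q0=[P4] Q1=[P1] Q2=[]
t=30-31: P4@Q0 runs 1, rem=4, I/O yield, promote→Q0. Q0=[P4] Q1=[P1] Q2=[]
t=31-32: P4@Q0 runs 1, rem=3, I/O yield, promote→Q0. Q0=[P4] Q1=[P1] Q2=[]
t=32-33: P4@Q0 runs 1, rem=2, I/O yield, promote→Q0. Q0=[P4] Q1=[P1] Q2=[]
t=33-34: P4@Q0 runs 1, rem=1, I/O yield, promote→Q0. Q0=[P4] Q1=[P1] Q2=[]
t=34-35: P4@Q0 runs 1, rem=0, completes. Q0=[] Q1=[P1] Q2=[]
t=35-37: P1@Q1 runs 2, rem=0, completes. Q0=[] Q1=[] Q2=[]

Answer: P1(0-2) P2(2-3) P3(3-5) P4(5-6) P2(6-7) P3(7-9) P4(9-10) P2(10-11) P3(11-13) P4(13-14) P2(14-15) P3(15-17) P4(17-18) P2(18-19) P3(19-21) P4(21-22) P2(22-23) P3(23-25) P4(25-26) P2(26-27) P4(27-28) P2(28-29) P4(29-30) P4(30-31) P4(31-32) P4(32-33) P4(33-34) P4(34-35) P1(35-37)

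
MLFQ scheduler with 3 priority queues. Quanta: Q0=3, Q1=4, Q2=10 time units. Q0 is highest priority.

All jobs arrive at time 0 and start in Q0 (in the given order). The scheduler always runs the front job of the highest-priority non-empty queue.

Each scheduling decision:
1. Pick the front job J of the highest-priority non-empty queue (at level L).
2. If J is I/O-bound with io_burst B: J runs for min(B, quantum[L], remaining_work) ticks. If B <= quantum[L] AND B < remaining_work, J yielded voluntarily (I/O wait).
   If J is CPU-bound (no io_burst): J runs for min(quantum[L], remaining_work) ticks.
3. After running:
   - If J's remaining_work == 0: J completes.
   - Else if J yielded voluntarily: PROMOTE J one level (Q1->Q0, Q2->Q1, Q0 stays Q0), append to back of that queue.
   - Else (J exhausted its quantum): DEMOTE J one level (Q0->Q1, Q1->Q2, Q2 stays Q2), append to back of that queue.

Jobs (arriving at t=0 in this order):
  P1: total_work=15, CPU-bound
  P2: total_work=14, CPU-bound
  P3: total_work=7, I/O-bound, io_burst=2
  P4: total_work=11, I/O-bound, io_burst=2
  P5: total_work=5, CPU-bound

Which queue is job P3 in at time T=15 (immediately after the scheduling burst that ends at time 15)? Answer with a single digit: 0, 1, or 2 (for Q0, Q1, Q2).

t=0-3: P1@Q0 runs 3, rem=12, quantum used, demote→Q1. Q0=[P2,P3,P4,P5] Q1=[P1] Q2=[]
t=3-6: P2@Q0 runs 3, rem=11, quantum used, demote→Q1. Q0=[P3,P4,P5] Q1=[P1,P2] Q2=[]
t=6-8: P3@Q0 runs 2, rem=5, I/O yield, promote→Q0. Q0=[P4,P5,P3] Q1=[P1,P2] Q2=[]
t=8-10: P4@Q0 runs 2, rem=9, I/O yield, promote→Q0. Q0=[P5,P3,P4] Q1=[P1,P2] Q2=[]
t=10-13: P5@Q0 runs 3, rem=2, quantum used, demote→Q1. Q0=[P3,P4] Q1=[P1,P2,P5] Q2=[]
t=13-15: P3@Q0 runs 2, rem=3, I/O yield, promote→Q0. Q0=[P4,P3] Q1=[P1,P2,P5] Q2=[]
t=15-17: P4@Q0 runs 2, rem=7, I/O yield, promote→Q0. Q0=[P3,P4] Q1=[P1,P2,P5] Q2=[]
t=17-19: P3@Q0 runs 2, rem=1, I/O yield, promote→Q0. Q0=[P4,P3] Q1=[P1,P2,P5] Q2=[]
t=19-21: P4@Q0 runs 2, rem=5, I/O yield, promote→Q0. Q0=[P3,P4] Q1=[P1,P2,P5] Q2=[]
t=21-22: P3@Q0 runs 1, rem=0, completes. Q0=[P4] Q1=[P1,P2,P5] Q2=[]
t=22-24: P4@Q0 runs 2, rem=3, I/O yield, promote→Q0. Q0=[P4] Q1=[P1,P2,P5] Q2=[]
t=24-26: P4@Q0 runs 2, rem=1, I/O yield, promote→Q0. Q0=[P4] Q1=[P1,P2,P5] Q2=[]
t=26-27: P4@Q0 runs 1, rem=0, completes. Q0=[] Q1=[P1,P2,P5] Q2=[]
t=27-31: P1@Q1 runs 4, rem=8, quantum used, demote→Q2. Q0=[] Q1=[P2,P5] Q2=[P1]
t=31-35: P2@Q1 runs 4, rem=7, quantum used, demote→Q2. Q0=[] Q1=[P5] Q2=[P1,P2]
t=35-37: P5@Q1 runs 2, rem=0, completes. Q0=[] Q1=[] Q2=[P1,P2]
t=37-45: P1@Q2 runs 8, rem=0, completes. Q0=[] Q1=[] Q2=[P2]
t=45-52: P2@Q2 runs 7, rem=0, completes. Q0=[] Q1=[] Q2=[]

Answer: 0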